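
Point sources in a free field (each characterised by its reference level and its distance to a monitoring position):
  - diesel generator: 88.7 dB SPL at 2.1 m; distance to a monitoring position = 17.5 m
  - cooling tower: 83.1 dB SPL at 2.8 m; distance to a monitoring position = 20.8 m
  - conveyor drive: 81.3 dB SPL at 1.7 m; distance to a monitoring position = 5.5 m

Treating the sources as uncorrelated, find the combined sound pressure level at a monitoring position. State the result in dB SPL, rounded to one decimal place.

Propagate each source to the receiver with L = L_ref − 20·log₁₀(r/r_ref), then add intensities.
diesel generator: 88.7 − 20·log₁₀(17.5/2.1) = 88.7 − 18.42 = 70.28 dB SPL.
cooling tower: 83.1 − 20·log₁₀(20.8/2.8) = 83.1 − 17.42 = 65.68 dB SPL.
conveyor drive: 81.3 − 20·log₁₀(5.5/1.7) = 81.3 − 10.20 = 71.10 dB SPL.
Σ 10^(L/10) = 2.726e+07 → L_total = 10·log₁₀(2.726e+07) = 74.36 dB SPL.

74.4 dB SPL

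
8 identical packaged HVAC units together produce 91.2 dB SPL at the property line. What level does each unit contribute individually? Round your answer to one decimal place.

82.2 dB SPL

8 equal contributions raise the level by 10·log₁₀ 8 = 9.031 dB, so each unit alone gives 91.2 − 9.031.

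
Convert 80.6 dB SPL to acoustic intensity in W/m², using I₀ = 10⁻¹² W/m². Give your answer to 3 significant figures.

L = 10·log₁₀(I/I₀) ⇒ I = I₀·10^(L/10) = 10⁻¹² × 10^8.06.

0.000115 W/m²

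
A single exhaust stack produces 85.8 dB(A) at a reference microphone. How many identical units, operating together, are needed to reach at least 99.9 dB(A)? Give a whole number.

26

The shortfall is 99.9 − 85.8 = 14.1 dB, and N units add 10·log₁₀ N, so need 10·log₁₀ N ≥ 14.1.
N ≥ 10^(14.1/10) = 25.704, so N = 26.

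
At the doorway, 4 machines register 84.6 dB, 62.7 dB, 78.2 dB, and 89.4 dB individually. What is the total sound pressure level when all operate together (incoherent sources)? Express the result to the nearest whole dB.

91 dB

For uncorrelated sources the intensities add, so convert each level to linear form, sum, and take 10·log₁₀ of the total.
Σ 10^(L/10) = 10^(84.6/10) + 10^(62.7/10) + 10^(78.2/10) + 10^(89.4/10) = 1.227e+09.
L_total = 10·log₁₀(1.227e+09) = 90.89 dB.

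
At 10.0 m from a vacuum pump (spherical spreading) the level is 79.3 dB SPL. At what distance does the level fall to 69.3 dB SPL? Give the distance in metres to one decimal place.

31.6 m

The 10.0 dB drop corresponds to a distance ratio of 10^(10.0/20) for a point source.
r₂ = 10.0·10^((79.3−69.3)/20) = 10.0·10^(10.0/20) = 31.62 m.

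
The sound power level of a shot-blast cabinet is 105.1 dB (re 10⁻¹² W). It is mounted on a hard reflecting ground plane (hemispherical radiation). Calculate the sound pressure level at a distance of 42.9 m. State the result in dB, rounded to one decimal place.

Free-field hemispherical radiation: L_p = L_w − 10·log₁₀(2π·r²), r = 42.9 m.
2π·r² = 1.156e+04 m², 10·log₁₀ of that is 40.631 dB.
L_p = 105.1 − 40.631 = 64.47 dB.

64.5 dB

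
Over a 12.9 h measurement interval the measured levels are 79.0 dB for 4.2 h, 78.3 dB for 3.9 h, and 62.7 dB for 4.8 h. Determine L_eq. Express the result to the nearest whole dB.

77 dB

The energy average is taken in the linear domain: L_eq = 10·log₁₀[(Σ tᵢ·10^(Lᵢ/10))/T], T = 12.9 h.
Σ tᵢ·10^(Lᵢ/10) = 4.2·10^(79.0/10) + 3.9·10^(78.3/10) + 4.8·10^(62.7/10) = 6.062e+08.
L_eq = 10·log₁₀(6.062e+08/12.9) = 76.72 dB.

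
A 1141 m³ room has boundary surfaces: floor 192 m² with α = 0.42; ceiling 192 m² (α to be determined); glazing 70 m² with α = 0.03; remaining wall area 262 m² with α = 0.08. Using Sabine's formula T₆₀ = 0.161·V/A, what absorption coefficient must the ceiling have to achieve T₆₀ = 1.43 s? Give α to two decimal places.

0.13

A = 0.161·V/T₆₀ = 0.161·1141/1.43 = 128.46 m² sabins.
Absorption from the other surfaces = 192·0.42 + 70·0.03 + 262·0.08 = 103.70 m², so the ceiling must supply 24.76 m² over 192 m².
α = 24.76/192 = 0.129.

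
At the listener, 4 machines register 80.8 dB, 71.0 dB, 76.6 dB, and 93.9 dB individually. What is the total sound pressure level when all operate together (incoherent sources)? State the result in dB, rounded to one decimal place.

94.2 dB

Incoherent sources combine by intensity addition: L_total = 10·log₁₀(Σ 10^(L_i/10)).
Σ 10^(L/10) = 10^(80.8/10) + 10^(71.0/10) + 10^(76.6/10) + 10^(93.9/10) = 2.633e+09.
L_total = 10·log₁₀(2.633e+09) = 94.20 dB.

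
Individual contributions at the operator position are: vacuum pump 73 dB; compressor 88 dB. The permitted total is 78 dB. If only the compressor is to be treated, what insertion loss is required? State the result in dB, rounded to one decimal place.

11.7 dB

Everything except the compressor sums to 10^(73/10) = 1.995e+07 in linear terms, 73.00 dB.
To meet 78 dB overall, the treated compressor may contribute at most 10^(78/10) − 1.995e+07 = 4.314e+07, i.e. 76.35 dB.
So the compressor must be reduced from 88 to 76.35 dB: IL = 11.65 dB.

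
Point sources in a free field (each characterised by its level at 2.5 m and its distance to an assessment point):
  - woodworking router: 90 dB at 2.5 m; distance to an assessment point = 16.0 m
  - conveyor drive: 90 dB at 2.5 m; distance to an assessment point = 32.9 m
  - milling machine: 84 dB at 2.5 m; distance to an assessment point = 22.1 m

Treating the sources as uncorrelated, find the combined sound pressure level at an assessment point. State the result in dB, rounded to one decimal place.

Propagate each source to the receiver with L = L_ref − 20·log₁₀(r/r_ref), then add intensities.
woodworking router: 90 − 20·log₁₀(16.0/2.5) = 90 − 16.12 = 73.88 dB.
conveyor drive: 90 − 20·log₁₀(32.9/2.5) = 90 − 22.39 = 67.61 dB.
milling machine: 84 − 20·log₁₀(22.1/2.5) = 84 − 18.93 = 65.07 dB.
Σ 10^(L/10) = 3.340e+07 → L_total = 10·log₁₀(3.340e+07) = 75.24 dB.

75.2 dB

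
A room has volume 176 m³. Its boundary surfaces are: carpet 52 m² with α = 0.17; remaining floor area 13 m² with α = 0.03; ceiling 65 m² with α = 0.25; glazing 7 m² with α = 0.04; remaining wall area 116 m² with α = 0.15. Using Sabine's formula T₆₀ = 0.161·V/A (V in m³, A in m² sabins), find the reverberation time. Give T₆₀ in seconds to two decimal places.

A = Σ Sᵢαᵢ = 52·0.17 + 13·0.03 + 65·0.25 + 7·0.04 + 116·0.15 = 43.16 m².
T₆₀ = 0.161·V/A = 0.161·176/43.16 = 0.657 s.

0.66 s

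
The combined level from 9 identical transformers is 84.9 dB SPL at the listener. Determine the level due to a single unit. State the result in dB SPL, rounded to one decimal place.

Dividing the total intensity by 9 lowers the level by 10·log₁₀ 9 = 9.542 dB: L₁ = 84.9 − 9.542.

75.4 dB SPL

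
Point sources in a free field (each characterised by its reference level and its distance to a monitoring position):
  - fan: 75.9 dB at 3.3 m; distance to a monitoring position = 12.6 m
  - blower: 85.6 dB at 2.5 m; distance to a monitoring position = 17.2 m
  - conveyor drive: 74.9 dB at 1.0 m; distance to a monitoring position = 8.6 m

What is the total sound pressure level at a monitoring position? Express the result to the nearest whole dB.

70 dB

Apply inverse-square spreading to bring every level to the receiver, then sum 10^(L/10).
fan: 75.9 − 20·log₁₀(12.6/3.3) = 75.9 − 11.64 = 64.26 dB.
blower: 85.6 − 20·log₁₀(17.2/2.5) = 85.6 − 16.75 = 68.85 dB.
conveyor drive: 74.9 − 20·log₁₀(8.6/1.0) = 74.9 − 18.69 = 56.21 dB.
Σ 10^(L/10) = 1.076e+07 → L_total = 10·log₁₀(1.076e+07) = 70.32 dB.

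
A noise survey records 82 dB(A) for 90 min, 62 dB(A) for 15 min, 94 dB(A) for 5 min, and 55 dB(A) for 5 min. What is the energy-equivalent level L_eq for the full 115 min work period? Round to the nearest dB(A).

L_eq = 10·log₁₀[(1/T)·Σ tᵢ·10^(Lᵢ/10)] with T = 115 min.
Σ tᵢ·10^(Lᵢ/10) = 90·10^(82/10) + 15·10^(62/10) + 5·10^(94/10) + 5·10^(55/10) = 2.685e+10.
L_eq = 10·log₁₀(2.685e+10/115) = 83.68 dB(A).

84 dB(A)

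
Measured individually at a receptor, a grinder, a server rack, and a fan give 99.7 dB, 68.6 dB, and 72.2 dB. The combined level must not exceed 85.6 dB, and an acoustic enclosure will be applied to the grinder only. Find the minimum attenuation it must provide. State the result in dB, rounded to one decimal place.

14.4 dB

Fixed contribution from the other sources: Σ 10^(L/10) = 10^(68.6/10) + 10^(72.2/10) = 2.384e+07 (73.77 dB).
To meet 85.6 dB overall, the treated grinder may contribute at most 10^(85.6/10) − 2.384e+07 = 3.392e+08, i.e. 85.31 dB.
So the grinder must be reduced from 99.7 to 85.31 dB: IL = 14.39 dB.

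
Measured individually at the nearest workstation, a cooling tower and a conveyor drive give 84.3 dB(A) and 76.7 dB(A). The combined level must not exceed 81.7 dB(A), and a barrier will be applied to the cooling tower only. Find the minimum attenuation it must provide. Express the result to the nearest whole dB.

4 dB

Everything except the cooling tower sums to 10^(76.7/10) = 4.677e+07 in linear terms, 76.70 dB(A).
To meet 81.7 dB(A) overall, the treated cooling tower may contribute at most 10^(81.7/10) − 4.677e+07 = 1.011e+08, i.e. 80.05 dB(A).
Required insertion loss = 84.3 − 80.05 = 4.25 dB.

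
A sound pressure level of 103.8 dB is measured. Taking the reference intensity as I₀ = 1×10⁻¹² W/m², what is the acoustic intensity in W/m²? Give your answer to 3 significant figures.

L = 10·log₁₀(I/I₀) ⇒ I = I₀·10^(L/10) = 10⁻¹² × 10^10.38.

0.0240 W/m²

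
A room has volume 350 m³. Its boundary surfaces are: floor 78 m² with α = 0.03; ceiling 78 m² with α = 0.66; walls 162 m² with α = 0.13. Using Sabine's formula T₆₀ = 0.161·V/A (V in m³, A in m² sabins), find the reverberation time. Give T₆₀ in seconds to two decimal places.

0.75 s

Summing Sᵢαᵢ: 78·0.03 + 78·0.66 + 162·0.13 = 74.88 m².
T₆₀ = 0.161·V/A = 0.161·350/74.88 = 0.753 s.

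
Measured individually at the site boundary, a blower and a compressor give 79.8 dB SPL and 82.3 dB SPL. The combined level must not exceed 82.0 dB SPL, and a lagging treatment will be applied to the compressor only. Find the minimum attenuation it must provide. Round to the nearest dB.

4 dB

Everything except the compressor sums to 10^(79.8/10) = 9.550e+07 in linear terms, 79.80 dB SPL.
To meet 82.0 dB SPL overall, the treated compressor may contribute at most 10^(82.0/10) − 9.550e+07 = 6.299e+07, i.e. 77.99 dB SPL.
Required insertion loss = 82.3 − 77.99 = 4.31 dB.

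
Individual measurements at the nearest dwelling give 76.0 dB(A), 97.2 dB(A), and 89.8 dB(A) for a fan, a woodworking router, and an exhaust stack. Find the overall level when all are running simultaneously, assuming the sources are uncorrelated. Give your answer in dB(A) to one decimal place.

Incoherent sources combine by intensity addition: L_total = 10·log₁₀(Σ 10^(L_i/10)).
Σ 10^(L/10) = 10^(76.0/10) + 10^(97.2/10) + 10^(89.8/10) = 6.243e+09.
L_total = 10·log₁₀(6.243e+09) = 97.95 dB(A).

98.0 dB(A)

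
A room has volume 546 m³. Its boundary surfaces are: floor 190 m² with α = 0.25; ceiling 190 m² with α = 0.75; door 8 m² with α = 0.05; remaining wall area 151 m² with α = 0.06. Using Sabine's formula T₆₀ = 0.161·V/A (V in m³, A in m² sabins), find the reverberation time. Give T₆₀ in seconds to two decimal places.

0.44 s

Total absorption A = 190·0.25 + 190·0.75 + 8·0.05 + 151·0.06 = 199.46 m² sabins.
T₆₀ = 0.161·V/A = 0.161·546/199.46 = 0.441 s.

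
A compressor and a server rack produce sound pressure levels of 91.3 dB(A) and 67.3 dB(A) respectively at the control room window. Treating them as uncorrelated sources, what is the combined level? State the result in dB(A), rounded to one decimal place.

Incoherent sources combine by intensity addition: L_total = 10·log₁₀(Σ 10^(L_i/10)).
Σ 10^(L/10) = 10^(91.3/10) + 10^(67.3/10) = 1.354e+09.
L_total = 10·log₁₀(1.354e+09) = 91.32 dB(A).

91.3 dB(A)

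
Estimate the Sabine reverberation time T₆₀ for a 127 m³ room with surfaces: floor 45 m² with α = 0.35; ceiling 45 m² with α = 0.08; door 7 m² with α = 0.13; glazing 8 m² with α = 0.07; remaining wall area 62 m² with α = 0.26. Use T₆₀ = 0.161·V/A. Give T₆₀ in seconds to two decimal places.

0.55 s

Summing Sᵢαᵢ: 45·0.35 + 45·0.08 + 7·0.13 + 8·0.07 + 62·0.26 = 36.94 m².
T₆₀ = 0.161 × 127 / 36.94 = 0.554 s.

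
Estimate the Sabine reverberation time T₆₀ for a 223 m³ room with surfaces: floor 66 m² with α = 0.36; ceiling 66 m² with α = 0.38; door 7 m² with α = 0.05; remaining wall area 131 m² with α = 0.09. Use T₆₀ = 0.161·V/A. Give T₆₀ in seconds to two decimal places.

0.59 s

A = Σ Sᵢαᵢ = 66·0.36 + 66·0.38 + 7·0.05 + 131·0.09 = 60.98 m².
T₆₀ = 0.161·V/A = 0.161·223/60.98 = 0.589 s.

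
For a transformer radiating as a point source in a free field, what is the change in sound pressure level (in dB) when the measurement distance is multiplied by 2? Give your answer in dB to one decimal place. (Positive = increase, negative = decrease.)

Point-source spreading: ΔL = −20·log₁₀(r₂/r₁).
ΔL = −20·log₁₀(2) = -6.02 dB.

-6.0 dB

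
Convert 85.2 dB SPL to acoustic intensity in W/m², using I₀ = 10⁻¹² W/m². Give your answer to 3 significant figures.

0.000331 W/m²

I/I₀ = 10^(85.2/10) = 3.311e+08, so I = 3.311e+08 × 10⁻¹² W/m².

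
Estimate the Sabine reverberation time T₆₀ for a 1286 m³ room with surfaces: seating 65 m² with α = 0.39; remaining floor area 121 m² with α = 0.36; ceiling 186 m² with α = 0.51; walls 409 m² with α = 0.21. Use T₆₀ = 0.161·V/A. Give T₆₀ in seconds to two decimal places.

0.83 s

Summing Sᵢαᵢ: 65·0.39 + 121·0.36 + 186·0.51 + 409·0.21 = 249.66 m².
T₆₀ = 0.161 × 1286 / 249.66 = 0.829 s.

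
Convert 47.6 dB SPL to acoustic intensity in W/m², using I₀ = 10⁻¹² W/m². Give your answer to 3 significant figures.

5.75e-08 W/m²

I = I₀·10^(L/10) = 10⁻¹² × 10^(47.6/10) = 10^(-7.240).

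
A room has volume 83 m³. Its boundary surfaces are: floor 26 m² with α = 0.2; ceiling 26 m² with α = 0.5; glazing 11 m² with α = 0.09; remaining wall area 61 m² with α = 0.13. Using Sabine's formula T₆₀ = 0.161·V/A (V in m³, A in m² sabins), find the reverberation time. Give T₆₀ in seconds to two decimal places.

Total absorption A = 26·0.2 + 26·0.5 + 11·0.09 + 61·0.13 = 27.12 m² sabins.
T₆₀ = 0.161 × 83 / 27.12 = 0.493 s.

0.49 s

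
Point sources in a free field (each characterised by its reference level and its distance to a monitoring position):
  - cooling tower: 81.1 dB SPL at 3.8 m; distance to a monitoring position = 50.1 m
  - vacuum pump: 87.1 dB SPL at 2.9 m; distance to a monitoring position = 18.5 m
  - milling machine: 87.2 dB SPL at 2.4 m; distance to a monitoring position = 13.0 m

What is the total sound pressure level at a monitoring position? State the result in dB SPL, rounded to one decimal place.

74.9 dB SPL

Apply inverse-square spreading to bring every level to the receiver, then sum 10^(L/10).
cooling tower: 81.1 − 20·log₁₀(50.1/3.8) = 81.1 − 22.40 = 58.70 dB SPL.
vacuum pump: 87.1 − 20·log₁₀(18.5/2.9) = 87.1 − 16.10 = 71.00 dB SPL.
milling machine: 87.2 − 20·log₁₀(13.0/2.4) = 87.2 − 14.67 = 72.53 dB SPL.
Σ 10^(L/10) = 3.123e+07 → L_total = 10·log₁₀(3.123e+07) = 74.95 dB SPL.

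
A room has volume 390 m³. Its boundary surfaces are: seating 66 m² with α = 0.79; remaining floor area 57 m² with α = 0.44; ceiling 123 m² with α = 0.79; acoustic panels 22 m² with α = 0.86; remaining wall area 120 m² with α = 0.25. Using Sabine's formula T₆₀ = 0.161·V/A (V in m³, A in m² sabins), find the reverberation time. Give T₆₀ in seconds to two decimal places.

Total absorption A = 66·0.79 + 57·0.44 + 123·0.79 + 22·0.86 + 120·0.25 = 223.31 m² sabins.
T₆₀ = 0.161·V/A = 0.161·390/223.31 = 0.281 s.

0.28 s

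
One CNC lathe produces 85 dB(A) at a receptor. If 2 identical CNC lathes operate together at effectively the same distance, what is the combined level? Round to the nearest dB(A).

88 dB(A)

L_total = L₁ + 10·log₁₀ N for N identical incoherent sources.
L_total = 85 + 10·log₁₀(2) = 85 + 3.010 = 88.01 dB(A).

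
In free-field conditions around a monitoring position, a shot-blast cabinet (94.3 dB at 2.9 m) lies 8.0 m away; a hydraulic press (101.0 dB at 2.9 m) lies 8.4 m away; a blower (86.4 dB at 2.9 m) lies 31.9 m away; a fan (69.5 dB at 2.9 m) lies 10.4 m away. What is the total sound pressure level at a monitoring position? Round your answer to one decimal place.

Apply inverse-square spreading to bring every level to the receiver, then sum 10^(L/10).
shot-blast cabinet: 94.3 − 20·log₁₀(8.0/2.9) = 94.3 − 8.81 = 85.49 dB.
hydraulic press: 101.0 − 20·log₁₀(8.4/2.9) = 101.0 − 9.24 = 91.76 dB.
blower: 86.4 − 20·log₁₀(31.9/2.9) = 86.4 − 20.83 = 65.57 dB.
fan: 69.5 − 20·log₁₀(10.4/2.9) = 69.5 − 11.09 = 58.41 dB.
Σ 10^(L/10) = 1.858e+09 → L_total = 10·log₁₀(1.858e+09) = 92.69 dB.

92.7 dB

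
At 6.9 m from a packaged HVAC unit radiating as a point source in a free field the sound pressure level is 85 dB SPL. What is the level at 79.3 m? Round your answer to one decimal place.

Spherical spreading from a point source gives a 20·log₁₀(r₂/r₁) drop.
L₂ = 85 − 20·log₁₀(79.3/6.9) = 85 − 21.208 = 63.79 dB SPL.

63.8 dB SPL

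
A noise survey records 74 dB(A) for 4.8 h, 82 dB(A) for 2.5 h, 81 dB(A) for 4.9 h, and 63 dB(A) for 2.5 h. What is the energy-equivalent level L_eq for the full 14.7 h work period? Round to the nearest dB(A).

Weight each interval's intensity by its duration and average over T = 14.7 h:
Σ tᵢ·10^(Lᵢ/10) = 4.8·10^(74/10) + 2.5·10^(82/10) + 4.9·10^(81/10) + 2.5·10^(63/10) = 1.139e+09.
L_eq = 10·log₁₀(1.139e+09/14.7) = 78.89 dB(A).

79 dB(A)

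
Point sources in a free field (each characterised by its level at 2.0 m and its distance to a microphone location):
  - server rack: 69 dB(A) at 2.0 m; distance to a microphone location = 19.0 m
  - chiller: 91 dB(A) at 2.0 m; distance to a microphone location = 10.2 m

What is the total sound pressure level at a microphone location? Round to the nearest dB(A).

First find each source's level at the receiver (point-source: −20·log₁₀(r/r_ref)), then combine on an intensity basis.
server rack: 69 − 20·log₁₀(19.0/2.0) = 69 − 19.55 = 49.45 dB(A).
chiller: 91 − 20·log₁₀(10.2/2.0) = 91 − 14.15 = 76.85 dB(A).
Σ 10^(L/10) = 4.849e+07 → L_total = 10·log₁₀(4.849e+07) = 76.86 dB(A).

77 dB(A)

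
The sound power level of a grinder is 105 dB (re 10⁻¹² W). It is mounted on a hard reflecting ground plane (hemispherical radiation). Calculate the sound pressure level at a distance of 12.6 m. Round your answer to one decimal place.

L_p = L_w − 10·log₁₀(2π·r²) with r = 12.6 m.
2π·r² = 997.5 m², 10·log₁₀ of that is 29.989 dB.
L_p = 105 − 29.989 = 75.01 dB.

75.0 dB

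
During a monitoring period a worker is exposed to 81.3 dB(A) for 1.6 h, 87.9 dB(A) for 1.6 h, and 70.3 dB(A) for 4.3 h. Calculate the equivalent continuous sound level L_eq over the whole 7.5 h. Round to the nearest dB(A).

Weight each interval's intensity by its duration and average over T = 7.5 h:
Σ tᵢ·10^(Lᵢ/10) = 1.6·10^(81.3/10) + 1.6·10^(87.9/10) + 4.3·10^(70.3/10) = 1.248e+09.
L_eq = 10·log₁₀(1.248e+09/7.5) = 82.21 dB(A).

82 dB(A)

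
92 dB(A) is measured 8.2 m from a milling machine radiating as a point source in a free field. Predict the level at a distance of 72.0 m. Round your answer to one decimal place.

73.1 dB(A)

For a point source, L₂ = L₁ − 20·log₁₀(r₂/r₁).
L₂ = 92 − 20·log₁₀(72.0/8.2) = 92 − 18.870 = 73.13 dB(A).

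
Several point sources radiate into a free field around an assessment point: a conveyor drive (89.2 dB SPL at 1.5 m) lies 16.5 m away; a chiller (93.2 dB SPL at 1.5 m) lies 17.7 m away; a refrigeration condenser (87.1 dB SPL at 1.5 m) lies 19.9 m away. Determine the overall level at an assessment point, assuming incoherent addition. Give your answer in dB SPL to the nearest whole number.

First find each source's level at the receiver (point-source: −20·log₁₀(r/r_ref)), then combine on an intensity basis.
conveyor drive: 89.2 − 20·log₁₀(16.5/1.5) = 89.2 − 20.83 = 68.37 dB SPL.
chiller: 93.2 − 20·log₁₀(17.7/1.5) = 93.2 − 21.44 = 71.76 dB SPL.
refrigeration condenser: 87.1 − 20·log₁₀(19.9/1.5) = 87.1 − 22.46 = 64.64 dB SPL.
Σ 10^(L/10) = 2.479e+07 → L_total = 10·log₁₀(2.479e+07) = 73.94 dB SPL.

74 dB SPL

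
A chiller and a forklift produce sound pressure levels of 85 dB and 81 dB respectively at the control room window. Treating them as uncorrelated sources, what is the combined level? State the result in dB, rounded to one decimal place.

For uncorrelated sources the intensities add, so convert each level to linear form, sum, and take 10·log₁₀ of the total.
Σ 10^(L/10) = 10^(85/10) + 10^(81/10) = 4.421e+08.
L_total = 10·log₁₀(4.421e+08) = 86.46 dB.

86.5 dB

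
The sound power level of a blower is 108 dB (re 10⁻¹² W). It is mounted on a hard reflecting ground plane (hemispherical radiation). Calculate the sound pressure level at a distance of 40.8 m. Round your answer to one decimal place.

Free-field hemispherical radiation: L_p = L_w − 10·log₁₀(2π·r²), r = 40.8 m.
2π·r² = 1.046e+04 m², 10·log₁₀ of that is 40.195 dB.
L_p = 108 − 40.195 = 67.80 dB.

67.8 dB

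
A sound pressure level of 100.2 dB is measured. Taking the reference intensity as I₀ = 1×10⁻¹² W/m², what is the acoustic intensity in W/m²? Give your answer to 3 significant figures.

I = I₀·10^(L/10) = 10⁻¹² × 10^(100.2/10) = 10^(-1.980).

0.0105 W/m²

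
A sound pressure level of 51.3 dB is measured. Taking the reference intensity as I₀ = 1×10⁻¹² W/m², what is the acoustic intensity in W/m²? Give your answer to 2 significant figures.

I/I₀ = 10^(51.3/10) = 1.349e+05, so I = 1.349e+05 × 10⁻¹² W/m².

1.3e-07 W/m²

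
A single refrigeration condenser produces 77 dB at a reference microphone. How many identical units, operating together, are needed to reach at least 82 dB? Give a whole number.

Need L₁ + 10·log₁₀ N ≥ 82, i.e. log₁₀ N ≥ 0.50.
N ≥ 10^(5.0/10) = 3.162, so N = 4.

4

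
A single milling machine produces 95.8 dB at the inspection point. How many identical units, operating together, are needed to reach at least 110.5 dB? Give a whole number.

30

The shortfall is 110.5 − 95.8 = 14.7 dB, and N units add 10·log₁₀ N, so need 10·log₁₀ N ≥ 14.7.
N ≥ 10^(14.7/10) = 29.512, so N = 30.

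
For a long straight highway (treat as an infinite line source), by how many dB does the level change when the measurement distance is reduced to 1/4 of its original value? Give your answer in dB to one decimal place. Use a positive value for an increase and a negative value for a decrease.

A line source loses 3 dB per doubling of distance; generally ΔL = −10·log₁₀(r₂/r₁).
ΔL = −10·log₁₀(0.25) = +6.02 dB.

+6.0 dB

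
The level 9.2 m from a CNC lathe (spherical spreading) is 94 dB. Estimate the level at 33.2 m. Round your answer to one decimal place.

82.9 dB

For a point source, L₂ = L₁ − 20·log₁₀(r₂/r₁).
L₂ = 94 − 20·log₁₀(33.2/9.2) = 94 − 11.147 = 82.85 dB.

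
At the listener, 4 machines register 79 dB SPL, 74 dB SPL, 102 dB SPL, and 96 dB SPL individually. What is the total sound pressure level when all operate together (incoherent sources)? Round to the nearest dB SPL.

Incoherent sources combine by intensity addition: L_total = 10·log₁₀(Σ 10^(L_i/10)).
Σ 10^(L/10) = 10^(79/10) + 10^(74/10) + 10^(102/10) + 10^(96/10) = 1.993e+10.
L_total = 10·log₁₀(1.993e+10) = 103.00 dB SPL.

103 dB SPL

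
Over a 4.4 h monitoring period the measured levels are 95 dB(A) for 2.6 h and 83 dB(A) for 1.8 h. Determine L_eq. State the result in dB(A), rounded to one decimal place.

The energy average is taken in the linear domain: L_eq = 10·log₁₀[(Σ tᵢ·10^(Lᵢ/10))/T], T = 4.4 h.
Σ tᵢ·10^(Lᵢ/10) = 2.6·10^(95/10) + 1.8·10^(83/10) = 8.581e+09.
L_eq = 10·log₁₀(8.581e+09/4.4) = 92.90 dB(A).

92.9 dB(A)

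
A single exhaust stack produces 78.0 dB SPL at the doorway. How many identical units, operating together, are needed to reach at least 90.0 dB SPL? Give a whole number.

N identical sources give L₁ + 10·log₁₀ N, so require 10·log₁₀ N ≥ 90.0 − 78.0 = 12.0 dB.
N ≥ 10^(12.0/10) = 15.849, so N = 16.

16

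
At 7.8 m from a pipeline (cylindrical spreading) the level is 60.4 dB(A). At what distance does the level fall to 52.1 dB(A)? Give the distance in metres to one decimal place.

The 8.3 dB drop corresponds to a distance ratio of 10^(8.3/10) for a line source.
r₂ = 7.8·10^((60.4−52.1)/10) = 7.8·10^(8.3/10) = 52.73 m.

52.7 m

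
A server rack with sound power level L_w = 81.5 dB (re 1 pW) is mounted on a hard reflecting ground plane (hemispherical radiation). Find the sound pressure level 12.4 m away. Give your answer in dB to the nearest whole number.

52 dB

The power spreads over a hemisphere of area 2π·r², so L_p = L_w − 10·log₁₀(2π·r²).
2π·r² = 966.1 m², 10·log₁₀ of that is 29.850 dB.
L_p = 81.5 − 29.850 = 51.65 dB.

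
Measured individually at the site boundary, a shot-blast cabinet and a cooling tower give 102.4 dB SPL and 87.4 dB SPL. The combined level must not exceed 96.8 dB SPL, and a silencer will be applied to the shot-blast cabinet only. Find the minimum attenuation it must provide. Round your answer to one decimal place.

The untreated sources together contribute 10^(87.4/10) = 5.495e+08, i.e. 87.40 dB SPL.
The limit corresponds to 10^(96.8/10) = 4.786e+09; subtracting the fixed part leaves 4.237e+09 for the shot-blast cabinet, i.e. 96.27 dB SPL.
Required insertion loss = 102.4 − 96.27 = 6.13 dB.

6.1 dB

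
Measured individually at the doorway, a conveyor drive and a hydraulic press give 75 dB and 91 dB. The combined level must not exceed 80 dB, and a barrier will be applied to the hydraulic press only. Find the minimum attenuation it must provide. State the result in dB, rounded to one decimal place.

12.7 dB

Everything except the hydraulic press sums to 10^(75/10) = 3.162e+07 in linear terms, 75.00 dB.
The limit corresponds to 10^(80/10) = 1.000e+08; subtracting the fixed part leaves 6.838e+07 for the hydraulic press, i.e. 78.35 dB.
So the hydraulic press must be reduced from 91 to 78.35 dB: IL = 12.65 dB.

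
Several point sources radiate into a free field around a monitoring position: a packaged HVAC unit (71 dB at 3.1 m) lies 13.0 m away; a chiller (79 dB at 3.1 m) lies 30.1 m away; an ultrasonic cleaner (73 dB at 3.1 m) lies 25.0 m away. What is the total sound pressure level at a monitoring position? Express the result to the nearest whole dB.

63 dB

Apply inverse-square spreading to bring every level to the receiver, then sum 10^(L/10).
packaged HVAC unit: 71 − 20·log₁₀(13.0/3.1) = 71 − 12.45 = 58.55 dB.
chiller: 79 − 20·log₁₀(30.1/3.1) = 79 − 19.74 = 59.26 dB.
ultrasonic cleaner: 73 − 20·log₁₀(25.0/3.1) = 73 − 18.13 = 54.87 dB.
Σ 10^(L/10) = 1.865e+06 → L_total = 10·log₁₀(1.865e+06) = 62.71 dB.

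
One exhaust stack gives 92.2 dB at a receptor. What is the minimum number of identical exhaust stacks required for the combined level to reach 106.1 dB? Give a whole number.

The shortfall is 106.1 − 92.2 = 13.9 dB, and N units add 10·log₁₀ N, so need 10·log₁₀ N ≥ 13.9.
N ≥ 10^(13.9/10) = 24.547, so N = 25.

25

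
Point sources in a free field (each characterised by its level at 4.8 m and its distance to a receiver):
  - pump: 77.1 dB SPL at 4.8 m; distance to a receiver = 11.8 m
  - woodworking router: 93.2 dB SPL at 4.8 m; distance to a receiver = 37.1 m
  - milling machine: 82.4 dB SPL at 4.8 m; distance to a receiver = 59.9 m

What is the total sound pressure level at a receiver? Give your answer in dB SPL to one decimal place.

76.5 dB SPL

Propagate each source to the receiver with L = L_ref − 20·log₁₀(r/r_ref), then add intensities.
pump: 77.1 − 20·log₁₀(11.8/4.8) = 77.1 − 7.81 = 69.29 dB SPL.
woodworking router: 93.2 − 20·log₁₀(37.1/4.8) = 93.2 − 17.76 = 75.44 dB SPL.
milling machine: 82.4 − 20·log₁₀(59.9/4.8) = 82.4 − 21.92 = 60.48 dB SPL.
Σ 10^(L/10) = 4.458e+07 → L_total = 10·log₁₀(4.458e+07) = 76.49 dB SPL.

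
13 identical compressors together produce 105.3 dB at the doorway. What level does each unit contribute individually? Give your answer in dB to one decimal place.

94.2 dB

Dividing the total intensity by 13 lowers the level by 10·log₁₀ 13 = 11.139 dB: L₁ = 105.3 − 11.139.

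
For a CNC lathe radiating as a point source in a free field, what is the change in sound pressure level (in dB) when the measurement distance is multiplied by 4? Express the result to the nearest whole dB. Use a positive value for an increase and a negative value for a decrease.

Point-source spreading: ΔL = −20·log₁₀(r₂/r₁).
ΔL = −20·log₁₀(4) = -12.04 dB.

-12 dB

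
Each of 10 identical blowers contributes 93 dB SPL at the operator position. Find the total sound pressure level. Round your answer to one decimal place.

L_total = L₁ + 10·log₁₀ N for N identical incoherent sources.
L_total = 93 + 10·log₁₀(10) = 93 + 10.000 = 103.00 dB SPL.

103.0 dB SPL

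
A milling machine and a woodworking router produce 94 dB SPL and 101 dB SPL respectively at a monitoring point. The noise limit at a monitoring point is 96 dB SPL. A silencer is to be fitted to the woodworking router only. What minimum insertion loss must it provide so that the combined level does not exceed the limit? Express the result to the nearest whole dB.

9 dB

The untreated sources together contribute 10^(94/10) = 2.512e+09, i.e. 94.00 dB SPL.
To meet 96 dB SPL overall, the treated woodworking router may contribute at most 10^(96/10) − 2.512e+09 = 1.469e+09, i.e. 91.67 dB SPL.
Required insertion loss = 101 − 91.67 = 9.33 dB.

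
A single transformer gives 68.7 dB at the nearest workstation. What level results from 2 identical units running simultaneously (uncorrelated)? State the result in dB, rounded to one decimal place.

L_total = L₁ + 10·log₁₀ N for N identical incoherent sources.
L_total = 68.7 + 10·log₁₀(2) = 68.7 + 3.010 = 71.71 dB.

71.7 dB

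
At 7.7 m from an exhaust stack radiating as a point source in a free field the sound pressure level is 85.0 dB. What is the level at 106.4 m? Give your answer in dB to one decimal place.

Point-source attenuation: ΔL = 20·log₁₀(r₂/r₁) = 20·log₁₀(106.4/7.7) = 22.809 dB.
L₂ = 85.0 − 20·log₁₀(106.4/7.7) = 85.0 − 22.809 = 62.19 dB.

62.2 dB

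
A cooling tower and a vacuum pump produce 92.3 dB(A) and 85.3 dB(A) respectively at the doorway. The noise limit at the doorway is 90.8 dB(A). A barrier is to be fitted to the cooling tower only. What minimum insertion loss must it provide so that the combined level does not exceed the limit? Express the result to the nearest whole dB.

Fixed contribution from the other source: Σ 10^(L/10) = 10^(85.3/10) = 3.388e+08 (85.30 dB(A)).
To meet 90.8 dB(A) overall, the treated cooling tower may contribute at most 10^(90.8/10) − 3.388e+08 = 8.634e+08, i.e. 89.36 dB(A).
Required insertion loss = 92.3 − 89.36 = 2.94 dB.

3 dB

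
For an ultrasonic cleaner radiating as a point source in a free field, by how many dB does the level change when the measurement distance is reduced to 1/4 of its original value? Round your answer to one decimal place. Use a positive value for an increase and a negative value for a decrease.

+12.0 dB

A point source loses 6 dB per doubling of distance; generally ΔL = −20·log₁₀(r₂/r₁).
ΔL = −20·log₁₀(0.25) = +12.04 dB.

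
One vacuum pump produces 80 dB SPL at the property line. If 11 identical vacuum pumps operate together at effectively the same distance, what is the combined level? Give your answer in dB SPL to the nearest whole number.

With 11 equal, uncorrelated contributions the intensity is 11× that of one unit, giving a rise of 10·log₁₀ 11.
L_total = 80 + 10·log₁₀(11) = 80 + 10.414 = 90.41 dB SPL.

90 dB SPL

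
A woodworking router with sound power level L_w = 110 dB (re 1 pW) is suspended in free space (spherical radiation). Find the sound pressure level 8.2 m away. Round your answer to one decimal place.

The power spreads over a sphere of area 4π·r², so L_p = L_w − 10·log₁₀(4π·r²).
4π·r² = 845 m², 10·log₁₀ of that is 29.268 dB.
L_p = 110 − 29.268 = 80.73 dB.

80.7 dB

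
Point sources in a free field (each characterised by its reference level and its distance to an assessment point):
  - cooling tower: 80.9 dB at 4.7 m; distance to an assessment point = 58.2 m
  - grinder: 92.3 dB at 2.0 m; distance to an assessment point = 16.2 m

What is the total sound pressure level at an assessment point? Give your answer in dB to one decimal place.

74.3 dB

Apply inverse-square spreading to bring every level to the receiver, then sum 10^(L/10).
cooling tower: 80.9 − 20·log₁₀(58.2/4.7) = 80.9 − 21.86 = 59.04 dB.
grinder: 92.3 − 20·log₁₀(16.2/2.0) = 92.3 − 18.17 = 74.13 dB.
Σ 10^(L/10) = 2.669e+07 → L_total = 10·log₁₀(2.669e+07) = 74.26 dB.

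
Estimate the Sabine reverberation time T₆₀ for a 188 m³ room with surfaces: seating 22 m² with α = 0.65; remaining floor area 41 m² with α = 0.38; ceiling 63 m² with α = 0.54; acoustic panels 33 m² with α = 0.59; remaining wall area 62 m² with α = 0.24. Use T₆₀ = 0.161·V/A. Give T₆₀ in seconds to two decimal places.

Summing Sᵢαᵢ: 22·0.65 + 41·0.38 + 63·0.54 + 33·0.59 + 62·0.24 = 98.25 m².
T₆₀ = 0.161·V/A = 0.161·188/98.25 = 0.308 s.

0.31 s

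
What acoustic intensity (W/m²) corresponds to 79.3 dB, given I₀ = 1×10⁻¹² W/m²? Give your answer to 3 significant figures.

I/I₀ = 10^(79.3/10) = 8.511e+07, so I = 8.511e+07 × 10⁻¹² W/m².

8.51e-05 W/m²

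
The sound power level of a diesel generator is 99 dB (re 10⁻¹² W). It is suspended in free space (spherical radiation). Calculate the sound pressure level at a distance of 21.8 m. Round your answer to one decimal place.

61.2 dB

L_p = L_w − 10·log₁₀(4π·r²) with r = 21.8 m.
4π·r² = 5972 m², 10·log₁₀ of that is 37.761 dB.
L_p = 99 − 37.761 = 61.24 dB.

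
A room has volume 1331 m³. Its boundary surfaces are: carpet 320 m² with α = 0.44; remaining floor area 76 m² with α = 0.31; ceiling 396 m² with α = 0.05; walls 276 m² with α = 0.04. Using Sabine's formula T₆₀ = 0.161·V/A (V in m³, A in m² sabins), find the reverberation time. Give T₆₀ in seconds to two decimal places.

1.10 s

Summing Sᵢαᵢ: 320·0.44 + 76·0.31 + 396·0.05 + 276·0.04 = 195.20 m².
T₆₀ = 0.161·V/A = 0.161·1331/195.20 = 1.098 s.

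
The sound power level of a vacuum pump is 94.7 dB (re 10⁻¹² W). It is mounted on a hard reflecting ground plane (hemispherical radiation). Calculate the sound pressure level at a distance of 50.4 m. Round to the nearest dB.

The power spreads over a hemisphere of area 2π·r², so L_p = L_w − 10·log₁₀(2π·r²).
2π·r² = 1.596e+04 m², 10·log₁₀ of that is 42.030 dB.
L_p = 94.7 − 42.030 = 52.67 dB.

53 dB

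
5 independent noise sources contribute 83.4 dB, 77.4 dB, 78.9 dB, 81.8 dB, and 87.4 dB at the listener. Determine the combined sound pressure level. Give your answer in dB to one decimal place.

Incoherent sources combine by intensity addition: L_total = 10·log₁₀(Σ 10^(L_i/10)).
Σ 10^(L/10) = 10^(83.4/10) + 10^(77.4/10) + 10^(78.9/10) + 10^(81.8/10) + 10^(87.4/10) = 1.052e+09.
L_total = 10·log₁₀(1.052e+09) = 90.22 dB.

90.2 dB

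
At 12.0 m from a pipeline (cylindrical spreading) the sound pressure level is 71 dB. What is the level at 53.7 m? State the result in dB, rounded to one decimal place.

For a line source, L₂ = L₁ − 10·log₁₀(r₂/r₁).
L₂ = 71 − 10·log₁₀(53.7/12.0) = 71 − 6.508 = 64.49 dB.

64.5 dB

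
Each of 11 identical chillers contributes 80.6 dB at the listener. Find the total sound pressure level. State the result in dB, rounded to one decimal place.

N identical incoherent sources raise the level by 10·log₁₀ N.
L_total = 80.6 + 10·log₁₀(11) = 80.6 + 10.414 = 91.01 dB.

91.0 dB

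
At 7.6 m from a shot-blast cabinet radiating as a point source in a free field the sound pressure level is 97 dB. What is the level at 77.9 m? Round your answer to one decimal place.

76.8 dB

For a point source, L₂ = L₁ − 20·log₁₀(r₂/r₁).
L₂ = 97 − 20·log₁₀(77.9/7.6) = 97 − 20.214 = 76.79 dB.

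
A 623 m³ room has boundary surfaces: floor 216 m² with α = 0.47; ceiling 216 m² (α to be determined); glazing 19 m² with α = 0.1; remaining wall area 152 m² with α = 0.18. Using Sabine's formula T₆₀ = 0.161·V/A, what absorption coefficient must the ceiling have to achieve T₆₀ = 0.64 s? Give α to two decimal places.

0.12

Required total absorption A = 0.161·623/0.64 = 156.72 m².
Absorption from the other surfaces = 216·0.47 + 19·0.1 + 152·0.18 = 130.78 m², so the ceiling must supply 25.94 m² over 216 m².
α = 25.94/216 = 0.120.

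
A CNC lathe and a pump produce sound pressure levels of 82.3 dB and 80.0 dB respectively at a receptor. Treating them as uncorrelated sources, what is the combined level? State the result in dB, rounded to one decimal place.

84.3 dB

For uncorrelated sources the intensities add, so convert each level to linear form, sum, and take 10·log₁₀ of the total.
Σ 10^(L/10) = 10^(82.3/10) + 10^(80.0/10) = 2.698e+08.
L_total = 10·log₁₀(2.698e+08) = 84.31 dB.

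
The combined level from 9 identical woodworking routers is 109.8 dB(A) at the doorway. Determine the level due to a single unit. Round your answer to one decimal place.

9 equal contributions raise the level by 10·log₁₀ 9 = 9.542 dB, so each unit alone gives 109.8 − 9.542.

100.3 dB(A)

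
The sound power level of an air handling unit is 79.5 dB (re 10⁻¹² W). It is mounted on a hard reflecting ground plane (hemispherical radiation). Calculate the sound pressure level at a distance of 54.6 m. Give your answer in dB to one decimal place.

36.8 dB

L_p = L_w − 10·log₁₀(2π·r²) with r = 54.6 m.
2π·r² = 1.873e+04 m², 10·log₁₀ of that is 42.726 dB.
L_p = 79.5 − 42.726 = 36.77 dB.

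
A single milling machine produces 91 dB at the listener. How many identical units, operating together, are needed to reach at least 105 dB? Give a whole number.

The shortfall is 105 − 91 = 14.0 dB, and N units add 10·log₁₀ N, so need 10·log₁₀ N ≥ 14.0.
N ≥ 10^(14.0/10) = 25.119, so N = 26.

26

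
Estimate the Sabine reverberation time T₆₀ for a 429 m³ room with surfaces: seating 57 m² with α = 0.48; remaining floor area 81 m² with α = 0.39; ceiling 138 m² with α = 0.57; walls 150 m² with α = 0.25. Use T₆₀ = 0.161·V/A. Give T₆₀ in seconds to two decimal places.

Total absorption A = 57·0.48 + 81·0.39 + 138·0.57 + 150·0.25 = 175.11 m² sabins.
T₆₀ = 0.161 × 429 / 175.11 = 0.394 s.

0.39 s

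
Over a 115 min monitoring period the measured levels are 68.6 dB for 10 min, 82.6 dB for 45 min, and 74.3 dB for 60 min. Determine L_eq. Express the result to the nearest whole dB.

L_eq = 10·log₁₀[(1/T)·Σ tᵢ·10^(Lᵢ/10)] with T = 115 min.
Σ tᵢ·10^(Lᵢ/10) = 10·10^(68.6/10) + 45·10^(82.6/10) + 60·10^(74.3/10) = 9.876e+09.
L_eq = 10·log₁₀(9.876e+09/115) = 79.34 dB.

79 dB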